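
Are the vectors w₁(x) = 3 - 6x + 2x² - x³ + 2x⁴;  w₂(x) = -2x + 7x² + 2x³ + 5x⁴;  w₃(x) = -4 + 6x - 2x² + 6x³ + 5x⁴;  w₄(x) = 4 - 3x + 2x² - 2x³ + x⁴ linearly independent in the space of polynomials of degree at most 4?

linearly independent

Write each element as a coordinate vector in ℝ⁵ using {1, x, …, x⁴}.
Place the vectors as rows of a 4×5 matrix and reduce to echelon form.
The reduction yields 4 nonzero rows, so the rank is 4.
Since rank = 4 (the number of vectors), the set is linearly independent.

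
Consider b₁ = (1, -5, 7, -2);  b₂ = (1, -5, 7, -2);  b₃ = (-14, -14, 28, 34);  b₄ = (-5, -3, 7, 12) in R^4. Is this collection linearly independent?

linearly dependent

Two of the vectors are equal, giving an immediate dependence.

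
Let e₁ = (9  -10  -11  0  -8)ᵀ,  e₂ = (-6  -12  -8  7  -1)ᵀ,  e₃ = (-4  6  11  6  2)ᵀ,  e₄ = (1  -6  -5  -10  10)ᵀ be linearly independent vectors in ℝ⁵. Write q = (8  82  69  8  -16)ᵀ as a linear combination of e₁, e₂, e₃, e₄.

Set up the augmented matrix [e₁ | e₂ | e₃ | e₄ | q] and row-reduce.
Row-reducing the augmented matrix gives the unique coefficients (α₁, …, α₄) = (-1, -4, 1, -3).

q = -e₁ - 4e₂ + e₃ - 3e₄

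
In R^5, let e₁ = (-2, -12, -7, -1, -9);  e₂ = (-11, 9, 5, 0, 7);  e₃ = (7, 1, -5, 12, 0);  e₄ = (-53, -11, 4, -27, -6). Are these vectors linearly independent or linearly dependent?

Place the vectors as rows of a 4×5 matrix and reduce to echelon form.
The reduction yields 3 nonzero rows, so the rank is 3.
Since rank 3 < 4, the set is linearly dependent.
Indeed 3e₁ + 3e₂ - 2e₃ - e₄ = 0.

linearly dependent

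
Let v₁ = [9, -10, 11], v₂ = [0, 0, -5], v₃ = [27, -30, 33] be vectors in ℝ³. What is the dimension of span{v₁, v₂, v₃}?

2

Apply Gaussian elimination to the matrix whose rows are v₁, v₂, v₃.
The echelon form has 2 nonzero rows, so the rank is 2.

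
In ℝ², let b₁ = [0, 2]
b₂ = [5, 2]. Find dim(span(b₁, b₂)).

Row-reduce the 2×2 matrix with these as rows.
The echelon form has 2 nonzero rows, so the rank is 2.

dim = 2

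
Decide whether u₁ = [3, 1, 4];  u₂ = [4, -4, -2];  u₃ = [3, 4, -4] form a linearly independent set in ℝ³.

Form the 3×3 matrix with these as columns; its determinant is 194.
A nonzero determinant means the columns are linearly independent.

linearly independent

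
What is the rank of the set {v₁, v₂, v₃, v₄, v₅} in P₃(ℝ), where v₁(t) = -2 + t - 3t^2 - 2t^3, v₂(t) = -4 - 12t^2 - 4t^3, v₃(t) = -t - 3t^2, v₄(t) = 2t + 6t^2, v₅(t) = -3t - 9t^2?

2

Pass to coordinate vectors with respect to the basis {1, t, …, t^3}.
Apply Gaussian elimination to the matrix whose rows are v₁, v₂, v₃, v₄, v₅.
Exactly 2 pivots survive; hence the rank is 2.
(With 5 elements in a 4-dimensional space the rank is at most 4.)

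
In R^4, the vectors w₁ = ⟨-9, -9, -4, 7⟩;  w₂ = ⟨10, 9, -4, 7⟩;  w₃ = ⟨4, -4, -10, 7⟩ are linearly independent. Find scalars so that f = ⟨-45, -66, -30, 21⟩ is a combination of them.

f = 3w₁ - 3w₂ + 3w₃

Set up the augmented matrix [w₁ | w₂ | w₃ | f] and row-reduce.
Back-substitution yields (α₁, α₂, α₃) = (3, -3, 3).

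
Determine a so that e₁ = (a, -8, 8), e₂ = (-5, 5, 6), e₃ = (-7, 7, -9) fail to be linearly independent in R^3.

Dependence holds iff the 3×3 matrix [e₁ e₂ e₃] is singular.
The determinant works out to 696 - 87*a.
Solving 696 - 87*a = 0 yields a = 8.

a = 8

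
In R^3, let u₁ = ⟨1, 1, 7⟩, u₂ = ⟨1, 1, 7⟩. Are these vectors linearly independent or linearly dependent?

linearly dependent

Place the vectors as rows of a 2×3 matrix and reduce to echelon form.
The reduction yields 1 nonzero row, so the rank is 1.
Since rank 1 < 2, the set is linearly dependent.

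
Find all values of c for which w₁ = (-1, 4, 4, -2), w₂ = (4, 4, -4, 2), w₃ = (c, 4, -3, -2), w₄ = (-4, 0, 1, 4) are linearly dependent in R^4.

c = 6

The vectors are dependent exactly when the determinant of the matrix with rows w₁, w₂, w₃, w₄ vanishes.
The determinant works out to 864 - 144*c.
Setting this to zero gives c = 6.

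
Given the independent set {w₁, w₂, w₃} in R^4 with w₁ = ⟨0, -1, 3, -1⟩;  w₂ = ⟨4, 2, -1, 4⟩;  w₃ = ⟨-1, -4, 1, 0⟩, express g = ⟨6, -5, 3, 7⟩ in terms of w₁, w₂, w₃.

g = w₁ + 2w₂ + 2w₃

Solve the system with w₁, w₂, w₃ as columns and g as the right-hand side.
Row-reducing the augmented matrix gives the unique coefficients (a₁, a₂, a₃) = (1, 2, 2).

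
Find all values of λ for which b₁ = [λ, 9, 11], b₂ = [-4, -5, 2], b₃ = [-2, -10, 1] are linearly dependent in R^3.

λ = -22

Dependence holds iff the 3×3 matrix [b₁ b₂ b₃] is singular.
The determinant works out to 15*λ + 330.
Solving 15*λ + 330 = 0 yields λ = -22.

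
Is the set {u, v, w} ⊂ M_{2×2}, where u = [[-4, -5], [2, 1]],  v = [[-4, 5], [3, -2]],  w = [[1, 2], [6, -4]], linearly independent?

linearly independent

Write each element as a coordinate vector in ℝ⁴ using {E₁₁, E₁₂, E₂₁, E₂₂}.
Place the vectors as rows of a 3×4 matrix and reduce to echelon form.
The reduction yields 3 nonzero rows, so the rank is 3.
Since rank = 3 (the number of vectors), the set is linearly independent.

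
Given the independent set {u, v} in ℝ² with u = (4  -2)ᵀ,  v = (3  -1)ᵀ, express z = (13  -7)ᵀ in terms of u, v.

z = 4u - v

Since u, v are independent, the coefficients expressing z are uniquely determined by a linear system.
The system has the unique solution (c₁, c₂) = (4, -1).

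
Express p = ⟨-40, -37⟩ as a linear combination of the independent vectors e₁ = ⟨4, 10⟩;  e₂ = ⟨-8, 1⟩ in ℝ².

Set up the augmented matrix [e₁ | e₂ | p] and row-reduce.
The system has the unique solution (α₁, α₂) = (-4, 3).

p = -4e₁ + 3e₂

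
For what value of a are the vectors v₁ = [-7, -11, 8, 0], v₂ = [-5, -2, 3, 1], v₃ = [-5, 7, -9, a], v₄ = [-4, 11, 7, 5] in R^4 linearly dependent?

a = 1

The set is linearly dependent precisely when det[v₁; v₂; v₃; v₄] = 0.
The determinant works out to 428*a - 428.
This vanishes exactly when a = 1.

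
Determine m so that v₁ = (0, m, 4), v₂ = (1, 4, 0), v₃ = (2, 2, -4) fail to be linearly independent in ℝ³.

m = 6

Dependence holds iff the 3×3 matrix [v₁ v₂ v₃] is singular.
The determinant works out to 4*m - 24.
This vanishes exactly when m = 6.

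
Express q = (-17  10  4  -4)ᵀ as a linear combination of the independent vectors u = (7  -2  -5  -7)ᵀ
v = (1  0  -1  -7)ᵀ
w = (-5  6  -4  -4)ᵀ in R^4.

Set up the augmented matrix [u | v | w | q] and row-reduce.
Row-reducing the augmented matrix gives the unique coefficients (α₁, α₂, α₃) = (-2, 2, 1).

q = -2u + 2v + w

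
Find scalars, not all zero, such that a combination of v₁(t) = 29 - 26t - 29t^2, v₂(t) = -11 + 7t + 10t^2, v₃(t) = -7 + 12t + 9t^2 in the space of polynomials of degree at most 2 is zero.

Write each element as a vector in ℝ³ using {1, t, t^2}.
Write the vectors as columns of a matrix and find a nonzero vector in its null space.
The free variable yields coefficients (1, 2, 1) (any nonzero multiple also works).

v₁ + 2v₂ + v₃ = 0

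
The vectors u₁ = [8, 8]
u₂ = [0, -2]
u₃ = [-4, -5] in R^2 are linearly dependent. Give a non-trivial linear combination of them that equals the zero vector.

u₁ - u₂ + 2u₃ = 0

Write the vectors as columns of a matrix and find a nonzero vector in its null space.
One solution (up to scaling) is (1, -1, 2).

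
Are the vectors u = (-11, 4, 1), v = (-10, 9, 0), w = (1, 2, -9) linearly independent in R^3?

Row-reduce the matrix whose columns are u, v, w.
The reduction yields 3 nonzero rows, so the rank is 3.
Since rank = 3 (the number of vectors), the set is linearly independent.

linearly independent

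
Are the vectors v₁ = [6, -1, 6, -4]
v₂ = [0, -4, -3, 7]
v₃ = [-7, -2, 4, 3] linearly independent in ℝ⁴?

linearly independent

Place the vectors as rows of a 3×4 matrix and reduce to echelon form.
The reduction yields 3 nonzero rows, so the rank is 3.
Since rank = 3 (the number of vectors), the set is linearly independent.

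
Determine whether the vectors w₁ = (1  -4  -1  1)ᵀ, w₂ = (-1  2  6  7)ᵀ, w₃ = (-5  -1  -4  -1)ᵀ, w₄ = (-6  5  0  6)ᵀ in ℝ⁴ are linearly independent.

linearly independent

Row-reduce the matrix whose columns are w₁, w₂, w₃, w₄.
The reduction yields 4 nonzero rows, so the rank is 4.
Since rank = 4 (the number of vectors), the set is linearly independent.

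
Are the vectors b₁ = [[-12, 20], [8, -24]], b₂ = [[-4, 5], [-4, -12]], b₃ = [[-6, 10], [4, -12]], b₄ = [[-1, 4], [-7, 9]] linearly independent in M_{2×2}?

linearly dependent

Take coordinates with respect to the standard basis {E₁₁, E₁₂, E₂₁, E₂₂}.
One vector is a scalar multiple of another, so the set is dependent.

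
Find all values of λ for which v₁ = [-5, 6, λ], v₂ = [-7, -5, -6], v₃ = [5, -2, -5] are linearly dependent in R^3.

The vectors are dependent exactly when the determinant of the matrix with rows v₁, v₂, v₃ vanishes.
Expanding, det = 39*λ - 455.
This vanishes exactly when λ = 35/3.

λ = 35/3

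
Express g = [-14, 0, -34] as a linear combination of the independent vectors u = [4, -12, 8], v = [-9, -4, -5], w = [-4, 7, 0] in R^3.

g = -3u + 2v - 4w

Solve the system with u, v, w as columns and g as the right-hand side.
The system has the unique solution (a₁, a₂, a₃) = (-3, 2, -4).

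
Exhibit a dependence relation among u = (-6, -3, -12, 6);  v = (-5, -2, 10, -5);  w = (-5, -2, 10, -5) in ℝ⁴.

v - w = 0

Write the vectors as columns of a matrix and find a nonzero vector in its null space.
The free variable yields coefficients (0, 1, -1) (any nonzero multiple also works).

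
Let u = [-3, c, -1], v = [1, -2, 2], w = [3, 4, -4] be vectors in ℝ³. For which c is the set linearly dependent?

The set is linearly dependent precisely when det[u; v; w] = 0.
Cofactor expansion gives det = 10*c - 10.
This vanishes exactly when c = 1.

c = 1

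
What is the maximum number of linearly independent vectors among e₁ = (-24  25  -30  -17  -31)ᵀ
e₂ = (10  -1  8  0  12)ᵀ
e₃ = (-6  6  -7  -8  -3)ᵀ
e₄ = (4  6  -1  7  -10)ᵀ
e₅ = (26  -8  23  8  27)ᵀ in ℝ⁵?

3

Put the 5×5 matrix [e₁|e₂|e₃|e₄|e₅] into echelon form.
The echelon form has 3 nonzero rows, so the rank is 3.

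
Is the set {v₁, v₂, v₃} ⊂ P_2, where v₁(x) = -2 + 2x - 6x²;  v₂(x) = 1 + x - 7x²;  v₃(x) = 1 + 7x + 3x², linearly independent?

Write each element as a coordinate vector in ℝ³ using {1, x, x²}.
The matrix [v₁|v₂|v₃] has determinant -160.
A nonzero determinant means the columns are linearly independent.

linearly independent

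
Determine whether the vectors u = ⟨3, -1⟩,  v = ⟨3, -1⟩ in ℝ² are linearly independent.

Two of the vectors are equal, giving an immediate dependence.

linearly dependent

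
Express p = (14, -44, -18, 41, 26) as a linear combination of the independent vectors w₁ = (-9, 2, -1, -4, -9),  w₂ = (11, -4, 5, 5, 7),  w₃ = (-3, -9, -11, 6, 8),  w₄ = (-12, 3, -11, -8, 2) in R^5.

p = w₁ + w₂ + 4w₃ - 2w₄

Solve the system with w₁, w₂, w₃, w₄ as columns and p as the right-hand side.
Row-reducing the augmented matrix gives the unique coefficients (α₁, …, α₄) = (1, 1, 4, -2).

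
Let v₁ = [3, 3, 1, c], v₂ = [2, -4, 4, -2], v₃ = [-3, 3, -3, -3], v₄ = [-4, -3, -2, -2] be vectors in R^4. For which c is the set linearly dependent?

c = 11/5

Dependence holds iff the 4×4 matrix [v₁ v₂ v₃ v₄] is singular.
The determinant works out to 66 - 30*c.
This vanishes exactly when c = 11/5.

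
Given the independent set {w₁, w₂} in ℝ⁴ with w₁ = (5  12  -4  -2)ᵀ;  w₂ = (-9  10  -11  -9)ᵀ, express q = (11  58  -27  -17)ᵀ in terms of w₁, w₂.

q = 4w₁ + w₂

Since w₁, w₂ are independent, the coefficients expressing q are uniquely determined by a linear system.
The system has the unique solution (a₁, a₂) = (4, 1).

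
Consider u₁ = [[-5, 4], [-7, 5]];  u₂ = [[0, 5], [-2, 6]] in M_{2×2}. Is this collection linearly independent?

linearly independent

Write each element as a coordinate vector in ℝ⁴ using {E₁₁, E₁₂, E₂₁, E₂₂}.
Row-reduce the matrix whose columns are u₁, u₂.
The reduction yields 2 nonzero rows, so the rank is 2.
Since rank = 2 (the number of vectors), the set is linearly independent.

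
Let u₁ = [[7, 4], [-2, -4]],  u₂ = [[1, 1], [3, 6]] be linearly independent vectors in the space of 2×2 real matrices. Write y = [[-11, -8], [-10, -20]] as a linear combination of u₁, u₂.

y = -u₁ - 4u₂

Work in coordinates with respect to the standard basis {E₁₁, E₁₂, E₂₁, E₂₂}.
Solve the system with u₁, u₂ as columns and y as the right-hand side.
The system has the unique solution (α₁, α₂) = (-1, -4).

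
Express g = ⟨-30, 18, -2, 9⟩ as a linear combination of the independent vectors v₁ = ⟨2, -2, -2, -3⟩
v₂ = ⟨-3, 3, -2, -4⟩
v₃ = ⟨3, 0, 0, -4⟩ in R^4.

g = -3v₁ + 4v₂ - 4v₃

Since v₁, v₂, v₃ are independent, the coefficients expressing g are uniquely determined by a linear system.
Back-substitution yields (a₁, a₂, a₃) = (-3, 4, -4).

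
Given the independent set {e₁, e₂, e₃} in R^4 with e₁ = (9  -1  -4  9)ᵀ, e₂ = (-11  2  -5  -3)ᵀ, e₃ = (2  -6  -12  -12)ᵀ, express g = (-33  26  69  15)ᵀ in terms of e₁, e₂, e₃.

Solve the system with e₁, e₂, e₃ as columns and g as the right-hand side.
Row-reducing the augmented matrix gives the unique coefficients (a₁, a₂, a₃) = (-4, -1, -4).

g = -4e₁ - e₂ - 4e₃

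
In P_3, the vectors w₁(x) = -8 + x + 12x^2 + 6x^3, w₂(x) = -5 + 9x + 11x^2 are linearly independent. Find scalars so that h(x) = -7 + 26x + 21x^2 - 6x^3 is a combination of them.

h = -w₁ + 3w₂

Work in coordinates with respect to the standard basis {1, x, …, x^3}.
Solve the system with w₁, w₂ as columns and h as the right-hand side.
The system has the unique solution (a₁, a₂) = (-1, 3).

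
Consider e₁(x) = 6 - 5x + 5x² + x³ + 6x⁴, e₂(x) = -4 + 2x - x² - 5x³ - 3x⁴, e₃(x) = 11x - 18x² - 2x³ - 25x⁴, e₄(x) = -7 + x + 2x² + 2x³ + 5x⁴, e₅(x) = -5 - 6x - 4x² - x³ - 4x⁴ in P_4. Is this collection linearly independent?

linearly dependent

Write each element as a coordinate vector in ℝ⁵ using {1, x, …, x⁴}.
The matrix [e₁|e₂|e₃|e₄|e₅] has determinant 0.
A zero determinant means the columns are linearly dependent.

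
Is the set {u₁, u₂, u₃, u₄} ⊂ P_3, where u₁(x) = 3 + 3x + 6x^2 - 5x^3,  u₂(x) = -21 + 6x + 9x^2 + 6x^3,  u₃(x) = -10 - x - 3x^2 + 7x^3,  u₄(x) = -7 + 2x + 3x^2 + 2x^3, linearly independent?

Take coordinates with respect to the standard basis {1, x, …, x^3}.
Place the vectors as rows of a 4×4 matrix and reduce to echelon form.
The reduction yields 2 nonzero rows, so the rank is 2.
Since rank 2 < 4, the set is linearly dependent.

linearly dependent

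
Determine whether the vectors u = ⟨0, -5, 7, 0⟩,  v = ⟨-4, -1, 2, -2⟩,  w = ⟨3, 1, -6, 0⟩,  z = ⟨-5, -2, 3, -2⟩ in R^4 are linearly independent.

Row-reduce the matrix whose columns are u, v, w, z.
The reduction yields 4 nonzero rows, so the rank is 4.
Since rank = 4 (the number of vectors), the set is linearly independent.

linearly independent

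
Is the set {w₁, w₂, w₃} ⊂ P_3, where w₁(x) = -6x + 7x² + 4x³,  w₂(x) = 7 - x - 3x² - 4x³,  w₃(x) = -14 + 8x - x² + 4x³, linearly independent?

Write each element as a coordinate vector in ℝ⁴ using {1, x, …, x³}.
Row-reduce the matrix whose columns are w₁, w₂, w₃.
The reduction yields 2 nonzero rows, so the rank is 2.
Since rank 2 < 3, the set is linearly dependent.

linearly dependent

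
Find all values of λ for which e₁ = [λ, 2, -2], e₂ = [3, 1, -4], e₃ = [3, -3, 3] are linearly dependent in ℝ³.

λ = -2

The vectors are dependent exactly when the determinant of the matrix with rows e₁, e₂, e₃ vanishes.
The determinant works out to -9*λ - 18.
Setting this to zero gives λ = -2.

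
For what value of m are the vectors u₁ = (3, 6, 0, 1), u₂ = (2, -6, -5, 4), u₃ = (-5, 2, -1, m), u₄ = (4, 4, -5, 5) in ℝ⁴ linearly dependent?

Dependence holds iff the 4×4 matrix [u₁ u₂ u₃ u₄] is singular.
The determinant works out to -90*m - 20.
This vanishes exactly when m = -2/9.

m = -2/9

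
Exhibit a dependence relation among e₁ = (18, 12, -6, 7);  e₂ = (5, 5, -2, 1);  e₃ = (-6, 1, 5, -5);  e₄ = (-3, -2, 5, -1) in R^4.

Solve the homogeneous system with e₁, e₂, e₃, e₄ as columns by row-reducing the coefficient matrix.
One solution (up to scaling) is (1, -3, 1, -1).

e₁ - 3e₂ + e₃ - e₄ = 0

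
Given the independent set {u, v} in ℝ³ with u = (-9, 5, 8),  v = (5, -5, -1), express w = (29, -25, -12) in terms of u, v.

Write w = c₁u + c₂v and equate components.
Back-substitution yields (c₁, c₂) = (-1, 4).

w = -u + 4v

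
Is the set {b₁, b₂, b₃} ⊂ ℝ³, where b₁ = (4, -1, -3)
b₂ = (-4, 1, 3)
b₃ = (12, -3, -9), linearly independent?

linearly dependent

Row-reduce the matrix whose columns are b₁, b₂, b₃.
The reduction yields 1 nonzero row, so the rank is 1.
Since rank 1 < 3, the set is linearly dependent.
Indeed b₁ + b₂ = 0.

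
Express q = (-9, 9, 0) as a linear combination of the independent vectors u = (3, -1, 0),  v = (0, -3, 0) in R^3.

q = -3u - 2v

Since u, v are independent, the coefficients expressing q are uniquely determined by a linear system.
Back-substitution yields (a₁, a₂) = (-3, -2).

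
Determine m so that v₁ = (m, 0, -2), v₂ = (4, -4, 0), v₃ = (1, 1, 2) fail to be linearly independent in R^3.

Dependence holds iff the 3×3 matrix [v₁ v₂ v₃] is singular.
The determinant works out to -8*m - 16.
Setting this to zero gives m = -2.

m = -2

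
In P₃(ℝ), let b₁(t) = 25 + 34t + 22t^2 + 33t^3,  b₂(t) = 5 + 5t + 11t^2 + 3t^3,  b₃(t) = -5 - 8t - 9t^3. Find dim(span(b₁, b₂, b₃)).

2

Pass to coordinate vectors with respect to the basis {1, t, …, t^3}.
Form the matrix with b₁, b₂, b₃ as columns and reduce.
Reduction leaves 2 leading entries, giving rank 2.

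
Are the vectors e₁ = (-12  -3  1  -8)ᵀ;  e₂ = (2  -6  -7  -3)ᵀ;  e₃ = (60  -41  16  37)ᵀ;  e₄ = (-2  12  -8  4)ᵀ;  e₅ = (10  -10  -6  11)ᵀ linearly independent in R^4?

There are 5 vectors in a 4-dimensional space, so they cannot be linearly independent.

linearly dependent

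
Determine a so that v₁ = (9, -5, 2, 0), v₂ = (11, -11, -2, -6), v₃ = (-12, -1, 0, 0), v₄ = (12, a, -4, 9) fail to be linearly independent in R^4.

Dependence holds iff the 4×4 matrix [v₁ v₂ v₃ v₄] is singular.
The determinant works out to 144*a - 5616.
Solving 144*a - 5616 = 0 yields a = 39.

a = 39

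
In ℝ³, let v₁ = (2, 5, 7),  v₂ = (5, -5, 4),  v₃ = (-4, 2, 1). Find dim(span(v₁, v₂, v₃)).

Put the 3×3 matrix [v₁|v₂|v₃] into echelon form.
The echelon form has 3 nonzero rows, so the rank is 3.

3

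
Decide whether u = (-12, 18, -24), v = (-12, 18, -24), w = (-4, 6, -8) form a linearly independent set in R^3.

linearly dependent

One vector is a scalar multiple of another, so the set is dependent.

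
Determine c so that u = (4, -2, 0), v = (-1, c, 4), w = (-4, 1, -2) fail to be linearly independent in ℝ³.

c = 5/2

The vectors are dependent exactly when the determinant of the matrix with rows u, v, w vanishes.
Cofactor expansion gives det = 20 - 8*c.
Setting this to zero gives c = 5/2.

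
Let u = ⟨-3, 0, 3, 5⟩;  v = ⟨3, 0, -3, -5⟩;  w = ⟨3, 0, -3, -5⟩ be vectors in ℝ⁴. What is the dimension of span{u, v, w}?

dim = 1

Row-reduce the 3×4 matrix with these as rows.
The echelon form has 1 nonzero row, so the rank is 1.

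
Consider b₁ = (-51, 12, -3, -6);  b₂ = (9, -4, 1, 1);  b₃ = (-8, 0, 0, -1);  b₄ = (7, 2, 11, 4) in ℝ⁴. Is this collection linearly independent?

Form the 4×4 matrix with these as columns; its determinant is 0.
A zero determinant means the columns are linearly dependent.

linearly dependent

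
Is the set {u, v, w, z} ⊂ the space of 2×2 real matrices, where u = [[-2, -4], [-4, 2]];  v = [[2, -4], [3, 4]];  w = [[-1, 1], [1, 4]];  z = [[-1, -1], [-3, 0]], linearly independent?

linearly independent

Write each element as a coordinate vector in ℝ⁴ using {E₁₁, E₁₂, E₂₁, E₂₂}.
Row-reduce the matrix whose columns are u, v, w, z.
The reduction yields 4 nonzero rows, so the rank is 4.
Since rank = 4 (the number of vectors), the set is linearly independent.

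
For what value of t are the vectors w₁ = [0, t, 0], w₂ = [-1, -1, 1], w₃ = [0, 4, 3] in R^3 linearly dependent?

t = 0

Place the vectors as rows of a 3×3 matrix; dependence ⇔ determinant zero.
Expanding, det = 3*t.
Setting this to zero gives t = 0.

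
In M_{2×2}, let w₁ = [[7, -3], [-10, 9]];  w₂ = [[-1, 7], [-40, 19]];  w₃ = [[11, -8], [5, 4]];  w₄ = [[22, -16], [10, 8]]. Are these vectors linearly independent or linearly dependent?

linearly dependent

Take coordinates with respect to the standard basis {E₁₁, E₁₂, E₂₁, E₂₂}.
Row-reduce the matrix whose columns are w₁, w₂, w₃, w₄.
The reduction yields 2 nonzero rows, so the rank is 2.
Since rank 2 < 4, the set is linearly dependent.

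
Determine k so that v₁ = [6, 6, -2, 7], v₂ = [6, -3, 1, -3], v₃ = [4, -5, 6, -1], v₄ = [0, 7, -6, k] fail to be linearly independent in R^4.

k = 37/9

Place the vectors as rows of a 4×4 matrix; dependence ⇔ determinant zero.
Expanding, det = 962 - 234*k.
Solving 962 - 234*k = 0 yields k = 37/9.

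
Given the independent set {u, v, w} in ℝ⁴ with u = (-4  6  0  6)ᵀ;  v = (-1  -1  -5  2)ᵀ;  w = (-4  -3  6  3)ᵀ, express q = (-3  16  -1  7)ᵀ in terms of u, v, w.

q = 2u - v - w

Write q = α₁u + … + α₃w and equate components.
The system has the unique solution (α₁, α₂, α₃) = (2, -1, -1).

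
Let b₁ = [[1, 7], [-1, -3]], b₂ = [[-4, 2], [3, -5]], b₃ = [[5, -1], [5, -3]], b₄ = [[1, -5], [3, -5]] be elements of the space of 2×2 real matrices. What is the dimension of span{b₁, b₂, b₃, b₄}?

Use coordinates relative to {E₁₁, E₁₂, E₂₁, E₂₂}.
Form the matrix with b₁, b₂, b₃, b₄ as columns and reduce.
Reduction leaves 4 leading entries, giving rank 4.

dim = 4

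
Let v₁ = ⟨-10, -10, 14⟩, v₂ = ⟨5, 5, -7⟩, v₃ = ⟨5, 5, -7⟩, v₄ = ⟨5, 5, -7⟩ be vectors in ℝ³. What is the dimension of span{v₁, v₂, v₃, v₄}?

1

Put the 3×4 matrix [v₁|v₂|v₃|v₄] into echelon form.
There is 1 pivot column, so rank = 1.
(With 4 elements in a 3-dimensional space the rank is at most 3.)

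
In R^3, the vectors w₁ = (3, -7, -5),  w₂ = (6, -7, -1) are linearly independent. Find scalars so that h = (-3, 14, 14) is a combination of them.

h = -3w₁ + w₂

Write h = c₁w₁ + c₂w₂ and equate components.
The system has the unique solution (c₁, c₂) = (-3, 1).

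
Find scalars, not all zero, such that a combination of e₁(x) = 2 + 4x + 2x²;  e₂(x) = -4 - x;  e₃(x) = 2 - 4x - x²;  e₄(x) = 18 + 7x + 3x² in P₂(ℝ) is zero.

2e₁ - 3e₂ + e₃ - e₄ = 0

Pass to coordinate vectors relative to the basis {1, x, x²}.
Write the vectors as columns of a matrix and find a nonzero vector in its null space.
A generator of the null space is (2, -3, 1, -1).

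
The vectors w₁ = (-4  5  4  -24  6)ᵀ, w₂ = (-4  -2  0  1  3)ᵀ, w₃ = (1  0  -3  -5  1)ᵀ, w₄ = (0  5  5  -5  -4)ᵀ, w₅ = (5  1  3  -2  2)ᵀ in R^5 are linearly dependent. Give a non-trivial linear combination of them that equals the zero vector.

w₁ - 3w₂ - 3w₃ - 2w₄ - w₅ = 0

Write the vectors as columns of a matrix and find a nonzero vector in its null space.
The free variable yields coefficients (1, -3, -3, -2, -1) (any nonzero multiple also works).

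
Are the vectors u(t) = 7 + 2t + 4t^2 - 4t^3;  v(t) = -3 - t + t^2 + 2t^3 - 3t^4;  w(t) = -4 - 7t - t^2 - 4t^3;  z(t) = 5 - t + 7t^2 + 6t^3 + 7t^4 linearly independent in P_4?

Write each element as a coordinate vector in ℝ⁵ using {1, t, …, t^4}.
Row-reduce the matrix whose columns are u, v, w, z.
The reduction yields 4 nonzero rows, so the rank is 4.
Since rank = 4 (the number of vectors), the set is linearly independent.

linearly independent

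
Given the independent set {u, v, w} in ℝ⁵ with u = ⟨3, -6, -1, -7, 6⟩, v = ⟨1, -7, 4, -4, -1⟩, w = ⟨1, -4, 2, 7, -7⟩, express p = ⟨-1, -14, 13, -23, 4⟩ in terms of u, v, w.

Since u, v, w are independent, the coefficients expressing p are uniquely determined by a linear system.
Back-substitution yields (c₁, c₂, c₃) = (-1, 4, -2).

p = -u + 4v - 2w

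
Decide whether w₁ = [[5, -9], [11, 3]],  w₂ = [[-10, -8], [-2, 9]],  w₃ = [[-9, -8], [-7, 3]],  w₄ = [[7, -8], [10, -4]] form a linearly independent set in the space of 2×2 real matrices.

linearly independent

Write each element as a coordinate vector in ℝ⁴ using {E₁₁, E₁₂, E₂₁, E₂₂}.
Row-reduce the matrix whose columns are w₁, w₂, w₃, w₄.
The reduction yields 4 nonzero rows, so the rank is 4.
Since rank = 4 (the number of vectors), the set is linearly independent.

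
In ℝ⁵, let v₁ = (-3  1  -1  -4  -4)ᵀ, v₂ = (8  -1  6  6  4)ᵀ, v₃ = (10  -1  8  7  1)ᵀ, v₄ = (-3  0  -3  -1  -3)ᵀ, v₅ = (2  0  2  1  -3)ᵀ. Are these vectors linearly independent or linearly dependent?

linearly dependent

Row-reduce the matrix whose columns are v₁, v₂, v₃, v₄, v₅.
The reduction yields 3 nonzero rows, so the rank is 3.
Since rank 3 < 5, the set is linearly dependent.
Indeed v₁ + 2v₂ - v₃ + v₄ = 0.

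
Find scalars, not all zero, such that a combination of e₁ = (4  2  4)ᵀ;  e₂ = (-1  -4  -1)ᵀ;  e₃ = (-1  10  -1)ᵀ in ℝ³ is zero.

e₁ + 3e₂ + e₃ = 0

Set up α₁e₁ + … + α₃e₃ = 0 and solve the homogeneous system.
A generator of the null space is (1, 3, 1).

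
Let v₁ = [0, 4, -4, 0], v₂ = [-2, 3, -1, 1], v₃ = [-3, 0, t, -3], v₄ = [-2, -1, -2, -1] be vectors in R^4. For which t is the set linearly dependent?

The set is linearly dependent precisely when det[v₁; v₂; v₃; v₄] = 0.
The determinant works out to -16*t - 132.
Setting this to zero gives t = -33/4.

t = -33/4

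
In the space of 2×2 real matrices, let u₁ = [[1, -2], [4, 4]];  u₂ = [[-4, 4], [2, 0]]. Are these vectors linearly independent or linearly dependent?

Write each element as a coordinate vector in ℝ⁴ using {E₁₁, E₁₂, E₂₁, E₂₂}.
Row-reduce the matrix whose columns are u₁, u₂.
The reduction yields 2 nonzero rows, so the rank is 2.
Since rank = 2 (the number of vectors), the set is linearly independent.

linearly independent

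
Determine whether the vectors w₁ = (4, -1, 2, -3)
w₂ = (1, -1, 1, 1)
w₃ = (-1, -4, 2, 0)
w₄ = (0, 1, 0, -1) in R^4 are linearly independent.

linearly independent

Row-reduce the matrix whose columns are w₁, w₂, w₃, w₄.
The reduction yields 4 nonzero rows, so the rank is 4.
Since rank = 4 (the number of vectors), the set is linearly independent.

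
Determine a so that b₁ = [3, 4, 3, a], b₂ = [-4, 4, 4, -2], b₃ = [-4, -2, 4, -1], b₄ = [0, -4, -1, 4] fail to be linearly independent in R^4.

a = -59/3

The set is linearly dependent precisely when det[b₁; b₂; b₃; b₄] = 0.
Expanding, det = 24*a + 472.
Solving 24*a + 472 = 0 yields a = -59/3.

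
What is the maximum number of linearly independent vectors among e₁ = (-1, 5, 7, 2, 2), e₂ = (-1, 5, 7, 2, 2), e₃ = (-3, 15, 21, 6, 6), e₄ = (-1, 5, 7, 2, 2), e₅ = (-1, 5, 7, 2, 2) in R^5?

Apply Gaussian elimination to the matrix whose rows are e₁, e₂, e₃, e₄, e₅.
There is 1 pivot column, so rank = 1.

1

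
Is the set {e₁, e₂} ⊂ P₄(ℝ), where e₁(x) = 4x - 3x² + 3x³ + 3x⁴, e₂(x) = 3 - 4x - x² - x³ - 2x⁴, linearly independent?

linearly independent

Write each element as a coordinate vector in ℝ⁵ using {1, x, …, x⁴}.
Place the vectors as rows of a 2×5 matrix and reduce to echelon form.
The reduction yields 2 nonzero rows, so the rank is 2.
Since rank = 2 (the number of vectors), the set is linearly independent.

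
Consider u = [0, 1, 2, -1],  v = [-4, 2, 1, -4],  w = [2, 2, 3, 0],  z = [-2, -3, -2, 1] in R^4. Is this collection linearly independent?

Place the vectors as rows of a 4×4 matrix and reduce to echelon form.
The reduction yields 4 nonzero rows, so the rank is 4.
Since rank = 4 (the number of vectors), the set is linearly independent.

linearly independent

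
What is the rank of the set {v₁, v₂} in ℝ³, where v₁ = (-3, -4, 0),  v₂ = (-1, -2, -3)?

rank 2

Form the matrix with v₁, v₂ as columns and reduce.
The echelon form has 2 nonzero rows, so the rank is 2.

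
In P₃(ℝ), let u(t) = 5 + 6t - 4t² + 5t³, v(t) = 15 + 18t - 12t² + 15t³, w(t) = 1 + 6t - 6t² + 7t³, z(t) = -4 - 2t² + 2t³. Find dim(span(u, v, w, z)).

Pass to coordinate vectors with respect to the basis {1, t, …, t³}.
Form the matrix with u, v, w, z as columns and reduce.
The echelon form has 2 nonzero rows, so the rank is 2.

2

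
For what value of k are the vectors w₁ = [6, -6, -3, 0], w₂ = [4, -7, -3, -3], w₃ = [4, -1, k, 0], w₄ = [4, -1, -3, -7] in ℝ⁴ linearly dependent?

The vectors are dependent exactly when the determinant of the matrix with rows w₁, w₂, w₃, w₄ vanishes.
The determinant works out to 180*k + 288.
Solving 180*k + 288 = 0 yields k = -8/5.

k = -8/5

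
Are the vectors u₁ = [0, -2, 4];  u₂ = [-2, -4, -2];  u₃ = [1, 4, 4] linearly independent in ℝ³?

linearly independent

Place the vectors as rows of a 3×3 matrix and reduce to echelon form.
The reduction yields 3 nonzero rows, so the rank is 3.
Since rank = 3 (the number of vectors), the set is linearly independent.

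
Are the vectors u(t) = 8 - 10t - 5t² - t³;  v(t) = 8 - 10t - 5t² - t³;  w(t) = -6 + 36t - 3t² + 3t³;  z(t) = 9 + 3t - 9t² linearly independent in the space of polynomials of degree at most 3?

linearly dependent

Write each element as a coordinate vector in ℝ⁴ using {1, t, …, t³}.
Two of the vectors are equal, giving an immediate dependence.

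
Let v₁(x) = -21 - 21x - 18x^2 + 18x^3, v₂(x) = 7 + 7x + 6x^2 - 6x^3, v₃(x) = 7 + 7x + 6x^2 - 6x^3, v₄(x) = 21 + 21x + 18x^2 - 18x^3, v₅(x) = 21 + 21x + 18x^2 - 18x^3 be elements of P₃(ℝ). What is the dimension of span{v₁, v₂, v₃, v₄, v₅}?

dim = 1

Pass to coordinate vectors with respect to the basis {1, x, …, x^3}.
Form the matrix with v₁, v₂, v₃, v₄, v₅ as columns and reduce.
The echelon form has 1 nonzero row, so the rank is 1.
(With 5 elements in a 4-dimensional space the rank is at most 4.)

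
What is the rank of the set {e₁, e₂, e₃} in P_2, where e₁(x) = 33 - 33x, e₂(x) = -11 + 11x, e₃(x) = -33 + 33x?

Pass to coordinate vectors with respect to the basis {1, x, x²}.
Row-reduce the 3×3 matrix with these as rows.
The echelon form has 1 nonzero row, so the rank is 1.

rank 1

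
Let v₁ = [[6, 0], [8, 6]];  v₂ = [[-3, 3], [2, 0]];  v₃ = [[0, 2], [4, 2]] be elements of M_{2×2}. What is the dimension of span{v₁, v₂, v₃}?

dim = 2

Use coordinates relative to {E₁₁, E₁₂, E₂₁, E₂₂}.
Apply Gaussian elimination to the matrix whose rows are v₁, v₂, v₃.
The echelon form has 2 nonzero rows, so the rank is 2.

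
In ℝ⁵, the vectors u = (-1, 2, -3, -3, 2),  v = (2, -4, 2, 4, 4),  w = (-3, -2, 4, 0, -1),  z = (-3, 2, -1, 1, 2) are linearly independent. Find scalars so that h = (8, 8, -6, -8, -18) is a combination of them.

Solve the system with u, v, w, z as columns and h as the right-hand side.
Back-substitution yields (α₁, …, α₄) = (-2, -3, -2, -2).

h = -2u - 3v - 2w - 2z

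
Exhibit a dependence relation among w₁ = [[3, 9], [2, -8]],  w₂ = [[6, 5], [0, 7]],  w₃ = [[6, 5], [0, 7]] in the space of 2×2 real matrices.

Write each element as a vector in ℝ⁴ using {E₁₁, E₁₂, E₂₁, E₂₂}.
Row-reduce the matrix with w₁, w₂, w₃ as columns; the null space gives the coefficients.
One solution (up to scaling) is (0, 1, -1).

w₂ - w₃ = 0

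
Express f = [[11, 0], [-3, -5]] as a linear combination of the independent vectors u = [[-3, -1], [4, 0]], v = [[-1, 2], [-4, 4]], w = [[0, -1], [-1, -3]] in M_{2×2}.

Take coordinate vectors relative to {E₁₁, E₁₂, E₂₁, E₂₂}.
Since u, v, w are independent, the coefficients expressing f are uniquely determined by a linear system.
The system has the unique solution (c₁, c₂, c₃) = (-3, -2, -1).

f = -3u - 2v - w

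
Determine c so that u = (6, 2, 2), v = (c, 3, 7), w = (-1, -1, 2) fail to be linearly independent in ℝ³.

Dependence holds iff the 3×3 matrix [u v w] is singular.
Cofactor expansion gives det = 70 - 6*c.
Setting this to zero gives c = 35/3.

c = 35/3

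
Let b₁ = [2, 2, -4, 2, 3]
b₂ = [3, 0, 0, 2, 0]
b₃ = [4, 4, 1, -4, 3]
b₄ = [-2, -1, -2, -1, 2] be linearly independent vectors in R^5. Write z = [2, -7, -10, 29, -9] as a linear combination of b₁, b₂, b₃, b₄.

Solve the system with b₁, b₂, b₃, b₄ as columns and z as the right-hand side.
Back-substitution yields (a₁, …, a₄) = (3, 2, -4, -3).

z = 3b₁ + 2b₂ - 4b₃ - 3b₄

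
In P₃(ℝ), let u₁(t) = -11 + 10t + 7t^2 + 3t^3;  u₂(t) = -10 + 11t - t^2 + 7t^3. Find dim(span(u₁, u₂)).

dim = 2

Represent each element by its coordinate vector in ℝ⁴.
Apply Gaussian elimination to the matrix whose rows are u₁, u₂.
There are 2 pivot columns, so rank = 2.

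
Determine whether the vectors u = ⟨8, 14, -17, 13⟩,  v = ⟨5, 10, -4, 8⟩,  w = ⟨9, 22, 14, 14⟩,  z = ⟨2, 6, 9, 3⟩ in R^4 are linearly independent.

linearly dependent

Row-reduce the matrix whose columns are u, v, w, z.
The reduction yields 2 nonzero rows, so the rank is 2.
Since rank 2 < 4, the set is linearly dependent.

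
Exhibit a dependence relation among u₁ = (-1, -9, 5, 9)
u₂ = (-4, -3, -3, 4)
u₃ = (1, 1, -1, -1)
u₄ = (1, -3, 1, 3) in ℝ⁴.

u₁ + 3u₃ - 2u₄ = 0

Set up α₁u₁ + … + α₄u₄ = 0 and solve the homogeneous system.
One solution (up to scaling) is (1, 0, 3, -2).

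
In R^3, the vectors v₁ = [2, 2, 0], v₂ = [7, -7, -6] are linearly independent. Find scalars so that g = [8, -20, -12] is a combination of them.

Write g = a₁v₁ + a₂v₂ and equate components.
Back-substitution yields (a₁, a₂) = (-3, 2).

g = -3v₁ + 2v₂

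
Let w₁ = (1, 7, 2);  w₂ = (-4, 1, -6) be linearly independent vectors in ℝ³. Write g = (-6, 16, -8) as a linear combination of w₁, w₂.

Since w₁, w₂ are independent, the coefficients expressing g are uniquely determined by a linear system.
The system has the unique solution (c₁, c₂) = (2, 2).

g = 2w₁ + 2w₂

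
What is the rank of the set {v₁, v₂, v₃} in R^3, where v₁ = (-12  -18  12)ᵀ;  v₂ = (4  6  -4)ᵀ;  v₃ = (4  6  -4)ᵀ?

1

Put the 3×3 matrix [v₁|v₂|v₃] into echelon form.
There is 1 pivot column, so rank = 1.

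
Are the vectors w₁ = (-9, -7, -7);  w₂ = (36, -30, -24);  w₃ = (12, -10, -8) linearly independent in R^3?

linearly dependent

Place the vectors as rows of a 3×3 matrix and reduce to echelon form.
The reduction yields 2 nonzero rows, so the rank is 2.
Since rank 2 < 3, the set is linearly dependent.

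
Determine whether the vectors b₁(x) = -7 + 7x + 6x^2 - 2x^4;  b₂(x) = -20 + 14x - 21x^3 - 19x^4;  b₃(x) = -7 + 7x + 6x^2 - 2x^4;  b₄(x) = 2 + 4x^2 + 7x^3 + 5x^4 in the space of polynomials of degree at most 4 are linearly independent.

Write each element as a coordinate vector in ℝ⁵ using {1, x, …, x^4}.
Place the vectors as rows of a 4×5 matrix and reduce to echelon form.
The reduction yields 2 nonzero rows, so the rank is 2.
Since rank 2 < 4, the set is linearly dependent.

linearly dependent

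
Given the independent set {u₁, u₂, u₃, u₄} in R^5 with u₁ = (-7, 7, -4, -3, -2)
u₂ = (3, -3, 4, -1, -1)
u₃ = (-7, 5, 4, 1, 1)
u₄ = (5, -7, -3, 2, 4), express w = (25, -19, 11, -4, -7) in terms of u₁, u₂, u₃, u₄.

w = -u₁ + 3u₂ - 2u₃ - u₄

Since u₁, u₂, u₃, u₄ are independent, the coefficients expressing w are uniquely determined by a linear system.
Row-reducing the augmented matrix gives the unique coefficients (a₁, …, a₄) = (-1, 3, -2, -1).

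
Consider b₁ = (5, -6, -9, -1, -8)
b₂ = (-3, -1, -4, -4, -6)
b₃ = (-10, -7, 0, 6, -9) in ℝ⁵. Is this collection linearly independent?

Row-reduce the matrix whose columns are b₁, b₂, b₃.
The reduction yields 3 nonzero rows, so the rank is 3.
Since rank = 3 (the number of vectors), the set is linearly independent.

linearly independent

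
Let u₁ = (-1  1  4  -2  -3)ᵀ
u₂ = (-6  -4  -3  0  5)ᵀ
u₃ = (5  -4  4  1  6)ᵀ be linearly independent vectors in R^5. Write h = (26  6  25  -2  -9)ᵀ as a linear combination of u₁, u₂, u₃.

Solve the system with u₁, u₂, u₃ as columns and h as the right-hand side.
The system has the unique solution (a₁, a₂, a₃) = (2, -3, 2).

h = 2u₁ - 3u₂ + 2u₃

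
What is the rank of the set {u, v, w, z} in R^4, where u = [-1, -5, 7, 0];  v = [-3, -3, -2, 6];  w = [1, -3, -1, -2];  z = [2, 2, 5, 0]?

4

Row-reduce the 4×4 matrix with these as rows.
Exactly 4 pivots survive; hence the rank is 4.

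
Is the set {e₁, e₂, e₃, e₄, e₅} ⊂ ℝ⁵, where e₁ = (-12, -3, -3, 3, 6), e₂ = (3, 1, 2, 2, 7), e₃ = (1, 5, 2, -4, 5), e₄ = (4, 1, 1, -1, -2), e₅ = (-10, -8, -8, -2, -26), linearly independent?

The matrix [e₁|e₂|e₃|e₄|e₅] has determinant 0.
A zero determinant means the columns are linearly dependent.
Indeed e₁ + 3e₄ = 0.

linearly dependent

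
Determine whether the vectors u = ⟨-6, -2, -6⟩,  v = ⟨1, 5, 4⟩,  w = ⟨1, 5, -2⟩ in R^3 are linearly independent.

linearly independent

Place the vectors as rows of a 3×3 matrix and reduce to echelon form.
The reduction yields 3 nonzero rows, so the rank is 3.
Since rank = 3 (the number of vectors), the set is linearly independent.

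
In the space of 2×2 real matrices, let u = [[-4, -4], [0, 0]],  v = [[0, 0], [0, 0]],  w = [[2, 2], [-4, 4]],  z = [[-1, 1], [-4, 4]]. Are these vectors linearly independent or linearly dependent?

Take coordinates with respect to the standard basis {E₁₁, E₁₂, E₂₁, E₂₂}.
One of the vectors is the zero vector, so the set is linearly dependent.

linearly dependent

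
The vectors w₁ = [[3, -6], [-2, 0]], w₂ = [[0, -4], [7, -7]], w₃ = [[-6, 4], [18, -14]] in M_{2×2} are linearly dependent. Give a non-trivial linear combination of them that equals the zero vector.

2w₁ - 2w₂ + w₃ = 0

Take coordinates with respect to {E₁₁, E₁₂, E₂₁, E₂₂}.
Solve the homogeneous system with w₁, w₂, w₃ as columns by row-reducing the coefficient matrix.
The free variable yields coefficients (2, -2, 1) (any nonzero multiple also works).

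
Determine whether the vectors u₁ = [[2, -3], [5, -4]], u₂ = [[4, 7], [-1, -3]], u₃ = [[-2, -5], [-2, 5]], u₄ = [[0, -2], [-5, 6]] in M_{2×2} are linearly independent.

Take coordinates with respect to the standard basis {E₁₁, E₁₂, E₂₁, E₂₂}.
Row-reduce the matrix whose columns are u₁, u₂, u₃, u₄.
The reduction yields 4 nonzero rows, so the rank is 4.
Since rank = 4 (the number of vectors), the set is linearly independent.

linearly independent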